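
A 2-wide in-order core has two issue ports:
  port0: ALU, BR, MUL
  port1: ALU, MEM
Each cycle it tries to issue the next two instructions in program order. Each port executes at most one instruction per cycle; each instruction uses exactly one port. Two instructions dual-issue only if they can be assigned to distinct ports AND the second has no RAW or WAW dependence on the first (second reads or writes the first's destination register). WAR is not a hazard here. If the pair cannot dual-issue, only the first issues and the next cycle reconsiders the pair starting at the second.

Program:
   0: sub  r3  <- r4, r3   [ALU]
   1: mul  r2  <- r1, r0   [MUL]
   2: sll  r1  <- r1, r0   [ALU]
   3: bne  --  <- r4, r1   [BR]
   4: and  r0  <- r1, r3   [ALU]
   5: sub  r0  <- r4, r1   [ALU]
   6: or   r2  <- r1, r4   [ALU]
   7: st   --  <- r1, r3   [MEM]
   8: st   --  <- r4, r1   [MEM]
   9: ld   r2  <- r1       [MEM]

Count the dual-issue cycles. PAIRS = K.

0. sub.ALU+mul.MUL @i0,i1  | pair
1. sll.ALU @i2  | RAW r1
2. bne.BR+and.ALU @i3,i4  | pair
3. sub.ALU+or.ALU @i5,i6  | pair
4. st.MEM @i7  | no-port MEM/MEM
5. st.MEM @i8  | no-port MEM/MEM
6. ld.MEM @i9  | tail

PAIRS = 3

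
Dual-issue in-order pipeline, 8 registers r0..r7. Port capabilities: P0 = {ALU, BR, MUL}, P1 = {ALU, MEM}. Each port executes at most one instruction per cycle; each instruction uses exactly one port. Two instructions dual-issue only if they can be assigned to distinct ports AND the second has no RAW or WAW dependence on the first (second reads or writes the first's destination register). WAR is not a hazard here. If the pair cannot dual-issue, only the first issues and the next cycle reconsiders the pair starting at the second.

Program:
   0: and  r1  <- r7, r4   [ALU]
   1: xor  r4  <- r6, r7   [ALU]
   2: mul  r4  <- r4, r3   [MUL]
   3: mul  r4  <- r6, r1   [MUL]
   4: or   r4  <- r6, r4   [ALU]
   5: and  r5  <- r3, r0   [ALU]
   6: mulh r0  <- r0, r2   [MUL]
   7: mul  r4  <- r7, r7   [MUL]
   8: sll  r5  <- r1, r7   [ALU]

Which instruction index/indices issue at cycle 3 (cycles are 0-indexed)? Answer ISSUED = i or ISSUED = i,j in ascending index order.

ISSUED = 4,5

#0 head=0: and xor i0+i1 dual
#1 head=2: mul i2 no-port MUL/MUL
#2 head=3: mul i3 RAW+WAW r4
#3 head=4: or and i4+i5 dual
#4 head=6: mulh i6 no-port MUL/MUL
#5 head=7: mul sll i7+i8 dual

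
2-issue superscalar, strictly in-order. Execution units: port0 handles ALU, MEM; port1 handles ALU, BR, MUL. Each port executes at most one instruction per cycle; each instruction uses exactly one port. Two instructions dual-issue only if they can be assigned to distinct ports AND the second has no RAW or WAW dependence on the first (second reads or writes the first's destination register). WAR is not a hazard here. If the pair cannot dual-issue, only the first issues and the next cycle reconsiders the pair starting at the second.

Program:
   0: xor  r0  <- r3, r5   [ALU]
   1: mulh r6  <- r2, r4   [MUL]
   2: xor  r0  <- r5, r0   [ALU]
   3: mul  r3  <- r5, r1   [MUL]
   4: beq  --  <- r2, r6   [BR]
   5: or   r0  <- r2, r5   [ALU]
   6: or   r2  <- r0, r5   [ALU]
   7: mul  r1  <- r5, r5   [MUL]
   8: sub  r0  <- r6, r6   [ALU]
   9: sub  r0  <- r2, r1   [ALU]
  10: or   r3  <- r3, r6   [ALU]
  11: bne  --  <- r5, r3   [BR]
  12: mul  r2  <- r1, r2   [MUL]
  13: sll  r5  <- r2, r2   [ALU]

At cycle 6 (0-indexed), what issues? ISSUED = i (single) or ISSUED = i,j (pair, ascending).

ISSUED = 11

0. xor.ALU mulh.MUL @i0&i1  | dual
1. xor.ALU mul.MUL @i2&i3  | dual
2. beq.BR or.ALU @i4&i5  | dual
3. or.ALU mul.MUL @i6&i7  | dual
4. sub.ALU @i8  | WAW r0
5. sub.ALU or.ALU @i9&i10  | dual
6. bne.BR @i11  | no-port BR/MUL
7. mul.MUL @i12  | RAW r2
8. sll.ALU @i13  | tail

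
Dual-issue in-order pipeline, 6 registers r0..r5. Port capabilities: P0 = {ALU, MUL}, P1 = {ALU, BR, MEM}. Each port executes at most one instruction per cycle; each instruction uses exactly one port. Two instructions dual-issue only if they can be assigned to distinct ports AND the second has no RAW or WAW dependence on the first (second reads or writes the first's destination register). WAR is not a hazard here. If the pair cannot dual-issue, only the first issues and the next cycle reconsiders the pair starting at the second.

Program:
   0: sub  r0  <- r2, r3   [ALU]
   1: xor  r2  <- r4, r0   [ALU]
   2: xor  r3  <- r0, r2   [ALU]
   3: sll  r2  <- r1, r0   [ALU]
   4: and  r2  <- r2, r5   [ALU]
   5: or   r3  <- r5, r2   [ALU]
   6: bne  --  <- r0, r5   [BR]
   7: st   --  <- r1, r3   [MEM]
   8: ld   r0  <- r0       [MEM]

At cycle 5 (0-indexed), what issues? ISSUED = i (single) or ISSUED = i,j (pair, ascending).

ISSUED = 7

  cy0 -> i0 (sub.ALU) RAW r0
  cy1 -> i1 (xor.ALU) RAW r2
  cy2 -> i2/i3 (xor.ALU+sll.ALU) 2-wide
  cy3 -> i4 (and.ALU) RAW r2
  cy4 -> i5/i6 (or.ALU+bne.BR) 2-wide
  cy5 -> i7 (st.MEM) no-port MEM/MEM
  cy6 -> i8 (ld.MEM) tail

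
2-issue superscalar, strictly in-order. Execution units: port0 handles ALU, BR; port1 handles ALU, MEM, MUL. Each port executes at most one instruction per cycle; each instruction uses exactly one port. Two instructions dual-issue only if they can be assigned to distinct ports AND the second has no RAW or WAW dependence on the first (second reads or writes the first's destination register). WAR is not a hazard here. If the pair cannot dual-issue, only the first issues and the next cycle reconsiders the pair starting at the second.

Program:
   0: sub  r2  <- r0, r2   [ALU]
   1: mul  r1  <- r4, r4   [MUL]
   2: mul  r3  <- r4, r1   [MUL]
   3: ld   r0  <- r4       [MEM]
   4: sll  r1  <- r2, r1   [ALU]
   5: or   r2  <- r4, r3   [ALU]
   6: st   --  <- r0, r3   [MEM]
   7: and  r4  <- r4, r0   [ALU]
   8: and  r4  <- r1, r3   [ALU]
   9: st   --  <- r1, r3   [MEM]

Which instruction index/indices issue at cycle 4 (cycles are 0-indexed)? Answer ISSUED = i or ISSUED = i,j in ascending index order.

0. sub/mul @i0,i1  | pair
1. mul @i2  | no-port MUL/MEM
2. ld/sll @i3,i4  | pair
3. or/st @i5,i6  | pair
4. and @i7  | WAW r4
5. and/st @i8,i9  | pair

ISSUED = 7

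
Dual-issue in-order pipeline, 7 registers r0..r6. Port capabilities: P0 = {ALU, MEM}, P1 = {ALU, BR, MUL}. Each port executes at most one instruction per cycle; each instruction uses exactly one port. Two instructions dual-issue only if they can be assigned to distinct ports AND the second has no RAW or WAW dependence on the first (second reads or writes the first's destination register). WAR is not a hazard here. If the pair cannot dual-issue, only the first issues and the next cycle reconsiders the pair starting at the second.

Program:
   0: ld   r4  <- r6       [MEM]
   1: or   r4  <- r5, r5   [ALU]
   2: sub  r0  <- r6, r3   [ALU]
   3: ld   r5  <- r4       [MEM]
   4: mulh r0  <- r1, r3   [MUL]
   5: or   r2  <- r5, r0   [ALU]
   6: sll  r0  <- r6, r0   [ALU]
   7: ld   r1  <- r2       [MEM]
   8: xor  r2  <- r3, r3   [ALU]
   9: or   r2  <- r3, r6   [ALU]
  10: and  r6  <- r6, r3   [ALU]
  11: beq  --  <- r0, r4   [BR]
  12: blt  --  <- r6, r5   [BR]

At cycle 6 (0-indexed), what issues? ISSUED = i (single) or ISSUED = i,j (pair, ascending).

#0 head=0: ld i0 WAW r4
#1 head=1: or sub i1/i2 dual
#2 head=3: ld mulh i3/i4 dual
#3 head=5: or sll i5/i6 dual
#4 head=7: ld xor i7/i8 dual
#5 head=9: or and i9/i10 dual
#6 head=11: beq i11 no-port BR/BR
#7 head=12: blt i12 tail

ISSUED = 11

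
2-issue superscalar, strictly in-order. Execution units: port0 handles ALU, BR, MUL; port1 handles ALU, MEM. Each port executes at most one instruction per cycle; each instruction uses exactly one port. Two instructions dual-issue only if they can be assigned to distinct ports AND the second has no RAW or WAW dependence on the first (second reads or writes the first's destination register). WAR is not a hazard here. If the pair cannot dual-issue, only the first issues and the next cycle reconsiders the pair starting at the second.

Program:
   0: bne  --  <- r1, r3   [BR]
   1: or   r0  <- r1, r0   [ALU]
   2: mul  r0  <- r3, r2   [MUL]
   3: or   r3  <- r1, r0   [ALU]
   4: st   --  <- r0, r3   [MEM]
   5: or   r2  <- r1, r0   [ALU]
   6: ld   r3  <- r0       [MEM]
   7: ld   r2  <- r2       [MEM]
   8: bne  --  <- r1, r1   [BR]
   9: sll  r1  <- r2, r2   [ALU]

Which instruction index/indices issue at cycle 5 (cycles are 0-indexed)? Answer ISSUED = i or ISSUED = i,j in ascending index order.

#0 head=0: bne/or i0+i1 pair
#1 head=2: mul i2 RAW r0
#2 head=3: or i3 RAW r3
#3 head=4: st/or i4+i5 pair
#4 head=6: ld i6 no-port MEM/MEM
#5 head=7: ld/bne i7+i8 pair
#6 head=9: sll i9 tail

ISSUED = 7,8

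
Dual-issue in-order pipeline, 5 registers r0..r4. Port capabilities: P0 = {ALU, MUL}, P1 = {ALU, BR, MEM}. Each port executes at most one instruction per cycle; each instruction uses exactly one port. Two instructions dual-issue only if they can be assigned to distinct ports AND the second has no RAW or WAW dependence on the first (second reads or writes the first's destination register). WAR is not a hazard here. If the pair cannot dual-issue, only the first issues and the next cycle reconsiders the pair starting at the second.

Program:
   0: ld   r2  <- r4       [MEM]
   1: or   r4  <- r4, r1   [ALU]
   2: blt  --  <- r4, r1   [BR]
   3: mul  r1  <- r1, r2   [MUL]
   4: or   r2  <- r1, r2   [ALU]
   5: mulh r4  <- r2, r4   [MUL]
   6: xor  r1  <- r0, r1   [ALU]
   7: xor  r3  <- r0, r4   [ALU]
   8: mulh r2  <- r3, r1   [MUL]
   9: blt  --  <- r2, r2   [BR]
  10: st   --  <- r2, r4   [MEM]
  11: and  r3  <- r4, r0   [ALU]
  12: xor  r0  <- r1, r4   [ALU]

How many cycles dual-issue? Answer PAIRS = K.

t=0 i0/i1:ld or ; pair
t=1 i2/i3:blt mul ; pair
t=2 i4:or ; RAW r2
t=3 i5/i6:mulh xor ; pair
t=4 i7:xor ; RAW r3
t=5 i8:mulh ; RAW r2
t=6 i9:blt ; no-port BR/MEM
t=7 i10/i11:st and ; pair
t=8 i12:xor ; tail

PAIRS = 4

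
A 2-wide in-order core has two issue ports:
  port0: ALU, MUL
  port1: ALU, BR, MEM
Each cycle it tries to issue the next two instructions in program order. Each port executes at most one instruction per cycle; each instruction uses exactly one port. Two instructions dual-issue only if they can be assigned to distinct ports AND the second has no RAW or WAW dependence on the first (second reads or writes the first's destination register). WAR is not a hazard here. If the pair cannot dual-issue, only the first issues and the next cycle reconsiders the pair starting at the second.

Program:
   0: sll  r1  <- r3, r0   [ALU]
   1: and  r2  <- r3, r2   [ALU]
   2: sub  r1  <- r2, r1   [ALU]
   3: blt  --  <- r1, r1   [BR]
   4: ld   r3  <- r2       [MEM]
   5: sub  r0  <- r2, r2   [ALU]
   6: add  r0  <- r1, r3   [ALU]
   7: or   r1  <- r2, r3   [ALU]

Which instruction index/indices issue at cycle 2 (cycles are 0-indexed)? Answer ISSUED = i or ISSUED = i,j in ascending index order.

ISSUED = 3

[0] i0&i1  sll.ALU+and.ALU  -- dual
[1] i2  sub.ALU  -- RAW r1
[2] i3  blt.BR  -- no-port BR/MEM
[3] i4&i5  ld.MEM+sub.ALU  -- dual
[4] i6&i7  add.ALU+or.ALU  -- dual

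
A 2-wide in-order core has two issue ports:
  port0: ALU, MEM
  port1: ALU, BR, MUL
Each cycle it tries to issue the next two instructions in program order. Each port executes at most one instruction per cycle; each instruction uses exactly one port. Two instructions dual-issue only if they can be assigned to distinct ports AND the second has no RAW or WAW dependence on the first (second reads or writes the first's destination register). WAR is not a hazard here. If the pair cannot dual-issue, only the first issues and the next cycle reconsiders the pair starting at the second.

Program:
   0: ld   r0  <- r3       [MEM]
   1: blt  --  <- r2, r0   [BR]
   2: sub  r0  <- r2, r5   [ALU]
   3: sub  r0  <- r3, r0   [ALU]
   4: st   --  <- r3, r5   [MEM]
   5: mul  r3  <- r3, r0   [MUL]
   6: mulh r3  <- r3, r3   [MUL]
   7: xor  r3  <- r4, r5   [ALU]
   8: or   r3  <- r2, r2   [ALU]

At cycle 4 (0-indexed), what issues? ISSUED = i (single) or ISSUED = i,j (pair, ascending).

ISSUED = 6

  cy0 -> i0 (ld) RAW r0
  cy1 -> i1/i2 (blt+sub) 2-wide
  cy2 -> i3/i4 (sub+st) 2-wide
  cy3 -> i5 (mul) no-port MUL/MUL
  cy4 -> i6 (mulh) WAW r3
  cy5 -> i7 (xor) WAW r3
  cy6 -> i8 (or) tail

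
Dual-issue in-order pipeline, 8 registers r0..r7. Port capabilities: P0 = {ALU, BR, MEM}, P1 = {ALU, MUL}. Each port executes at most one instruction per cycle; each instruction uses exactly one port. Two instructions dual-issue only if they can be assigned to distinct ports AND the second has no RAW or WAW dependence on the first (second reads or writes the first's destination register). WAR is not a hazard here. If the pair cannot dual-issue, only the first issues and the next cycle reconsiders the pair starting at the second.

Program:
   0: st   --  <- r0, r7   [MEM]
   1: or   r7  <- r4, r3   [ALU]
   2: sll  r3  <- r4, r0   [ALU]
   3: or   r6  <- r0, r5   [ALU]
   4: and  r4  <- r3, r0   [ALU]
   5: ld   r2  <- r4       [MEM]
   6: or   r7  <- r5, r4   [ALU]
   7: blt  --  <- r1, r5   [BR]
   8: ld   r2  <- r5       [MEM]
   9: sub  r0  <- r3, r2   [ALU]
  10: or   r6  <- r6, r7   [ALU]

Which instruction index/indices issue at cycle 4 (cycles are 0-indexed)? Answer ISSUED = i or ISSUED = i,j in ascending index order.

[0] i0/i1  st.MEM;or.ALU  -- pair
[1] i2/i3  sll.ALU;or.ALU  -- pair
[2] i4  and.ALU  -- RAW r4
[3] i5/i6  ld.MEM;or.ALU  -- pair
[4] i7  blt.BR  -- no-port BR/MEM
[5] i8  ld.MEM  -- RAW r2
[6] i9/i10  sub.ALU;or.ALU  -- pair

ISSUED = 7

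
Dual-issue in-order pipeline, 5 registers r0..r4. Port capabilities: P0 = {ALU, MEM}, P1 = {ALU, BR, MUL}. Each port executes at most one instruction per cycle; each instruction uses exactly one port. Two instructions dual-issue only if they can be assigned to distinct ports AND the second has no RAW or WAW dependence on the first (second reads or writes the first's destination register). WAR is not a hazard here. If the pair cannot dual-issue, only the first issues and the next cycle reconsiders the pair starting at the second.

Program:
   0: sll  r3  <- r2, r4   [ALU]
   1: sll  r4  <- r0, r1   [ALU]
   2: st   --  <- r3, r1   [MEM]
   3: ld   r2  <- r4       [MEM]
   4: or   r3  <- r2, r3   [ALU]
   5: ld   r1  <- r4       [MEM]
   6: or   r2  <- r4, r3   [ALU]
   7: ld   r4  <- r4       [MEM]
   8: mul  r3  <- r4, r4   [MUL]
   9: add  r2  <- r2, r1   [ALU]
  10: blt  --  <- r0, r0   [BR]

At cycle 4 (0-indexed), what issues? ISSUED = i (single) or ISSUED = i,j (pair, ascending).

t=0 i0/i1:sll.ALU/sll.ALU ; 2-wide
t=1 i2:st.MEM ; no-port MEM/MEM
t=2 i3:ld.MEM ; RAW r2
t=3 i4/i5:or.ALU/ld.MEM ; 2-wide
t=4 i6/i7:or.ALU/ld.MEM ; 2-wide
t=5 i8/i9:mul.MUL/add.ALU ; 2-wide
t=6 i10:blt.BR ; tail

ISSUED = 6,7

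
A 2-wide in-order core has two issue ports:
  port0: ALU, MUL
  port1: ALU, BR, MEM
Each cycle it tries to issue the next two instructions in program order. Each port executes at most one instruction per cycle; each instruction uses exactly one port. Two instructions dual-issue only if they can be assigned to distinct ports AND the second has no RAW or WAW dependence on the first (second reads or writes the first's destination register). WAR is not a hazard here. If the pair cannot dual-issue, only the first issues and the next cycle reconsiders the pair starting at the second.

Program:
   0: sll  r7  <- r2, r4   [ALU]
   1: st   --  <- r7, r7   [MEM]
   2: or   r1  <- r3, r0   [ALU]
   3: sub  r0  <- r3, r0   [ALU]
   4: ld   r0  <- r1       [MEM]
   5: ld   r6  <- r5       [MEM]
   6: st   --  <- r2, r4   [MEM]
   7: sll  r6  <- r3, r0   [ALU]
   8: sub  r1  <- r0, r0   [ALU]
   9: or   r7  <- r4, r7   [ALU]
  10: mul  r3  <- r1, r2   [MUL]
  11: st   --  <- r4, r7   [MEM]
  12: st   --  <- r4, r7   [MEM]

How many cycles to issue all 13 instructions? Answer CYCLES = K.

c0: i0 sll.ALU  RAW r7
c1: i1&i2 st.MEM or.ALU  pair
c2: i3 sub.ALU  WAW r0
c3: i4 ld.MEM  no-port MEM/MEM
c4: i5 ld.MEM  no-port MEM/MEM
c5: i6&i7 st.MEM sll.ALU  pair
c6: i8&i9 sub.ALU or.ALU  pair
c7: i10&i11 mul.MUL st.MEM  pair
c8: i12 st.MEM  tail

CYCLES = 9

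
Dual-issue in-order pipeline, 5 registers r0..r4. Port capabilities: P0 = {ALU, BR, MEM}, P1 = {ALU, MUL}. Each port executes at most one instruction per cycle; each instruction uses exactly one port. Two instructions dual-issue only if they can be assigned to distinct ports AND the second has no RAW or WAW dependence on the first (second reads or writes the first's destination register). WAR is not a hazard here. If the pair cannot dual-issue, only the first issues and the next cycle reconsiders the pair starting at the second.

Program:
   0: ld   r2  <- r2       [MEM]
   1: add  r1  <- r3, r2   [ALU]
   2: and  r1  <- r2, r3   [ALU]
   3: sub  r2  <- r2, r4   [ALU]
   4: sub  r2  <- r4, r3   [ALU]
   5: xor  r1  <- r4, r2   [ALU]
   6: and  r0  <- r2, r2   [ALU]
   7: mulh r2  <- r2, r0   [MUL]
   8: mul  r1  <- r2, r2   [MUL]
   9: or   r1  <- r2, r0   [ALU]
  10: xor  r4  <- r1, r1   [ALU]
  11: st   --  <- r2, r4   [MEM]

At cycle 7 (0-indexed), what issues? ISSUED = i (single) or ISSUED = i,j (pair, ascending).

ISSUED = 9

0. ld.MEM @i0  | RAW r2
1. add.ALU @i1  | WAW r1
2. and.ALU+sub.ALU @i2+i3  | pair
3. sub.ALU @i4  | RAW r2
4. xor.ALU+and.ALU @i5+i6  | pair
5. mulh.MUL @i7  | no-port MUL/MUL
6. mul.MUL @i8  | WAW r1
7. or.ALU @i9  | RAW r1
8. xor.ALU @i10  | RAW r4
9. st.MEM @i11  | tail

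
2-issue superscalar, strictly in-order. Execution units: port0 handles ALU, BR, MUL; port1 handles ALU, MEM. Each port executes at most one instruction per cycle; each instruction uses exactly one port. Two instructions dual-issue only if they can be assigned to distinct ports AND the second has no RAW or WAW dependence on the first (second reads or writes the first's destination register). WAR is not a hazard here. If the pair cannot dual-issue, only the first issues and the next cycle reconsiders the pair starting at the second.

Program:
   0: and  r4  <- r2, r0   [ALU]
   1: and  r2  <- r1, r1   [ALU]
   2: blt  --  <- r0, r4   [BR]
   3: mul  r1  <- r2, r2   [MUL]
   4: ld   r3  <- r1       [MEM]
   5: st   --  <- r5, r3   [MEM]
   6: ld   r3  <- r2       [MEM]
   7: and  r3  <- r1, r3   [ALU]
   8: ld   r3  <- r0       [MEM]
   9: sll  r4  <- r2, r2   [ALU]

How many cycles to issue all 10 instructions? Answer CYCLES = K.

[0] i0/i1  and.ALU/and.ALU  -- dual
[1] i2  blt.BR  -- no-port BR/MUL
[2] i3  mul.MUL  -- RAW r1
[3] i4  ld.MEM  -- no-port MEM/MEM
[4] i5  st.MEM  -- no-port MEM/MEM
[5] i6  ld.MEM  -- RAW+WAW r3
[6] i7  and.ALU  -- WAW r3
[7] i8/i9  ld.MEM/sll.ALU  -- dual

CYCLES = 8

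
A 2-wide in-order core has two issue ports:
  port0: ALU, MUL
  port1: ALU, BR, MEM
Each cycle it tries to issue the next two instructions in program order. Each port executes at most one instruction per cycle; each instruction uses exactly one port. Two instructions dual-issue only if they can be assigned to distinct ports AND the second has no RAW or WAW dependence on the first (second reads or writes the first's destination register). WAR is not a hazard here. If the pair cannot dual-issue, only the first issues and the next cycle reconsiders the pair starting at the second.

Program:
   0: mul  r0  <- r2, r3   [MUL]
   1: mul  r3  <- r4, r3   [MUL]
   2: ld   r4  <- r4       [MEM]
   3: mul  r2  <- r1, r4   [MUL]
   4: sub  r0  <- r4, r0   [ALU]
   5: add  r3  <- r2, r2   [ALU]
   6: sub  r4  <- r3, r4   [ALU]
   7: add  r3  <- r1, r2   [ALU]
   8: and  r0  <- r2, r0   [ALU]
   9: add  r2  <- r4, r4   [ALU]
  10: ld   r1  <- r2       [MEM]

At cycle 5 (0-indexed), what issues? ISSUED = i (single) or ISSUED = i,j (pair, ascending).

ISSUED = 8,9

c0: i0 mul  no-port MUL/MUL
c1: i1&i2 mul ld  2-wide
c2: i3&i4 mul sub  2-wide
c3: i5 add  RAW r3
c4: i6&i7 sub add  2-wide
c5: i8&i9 and add  2-wide
c6: i10 ld  tail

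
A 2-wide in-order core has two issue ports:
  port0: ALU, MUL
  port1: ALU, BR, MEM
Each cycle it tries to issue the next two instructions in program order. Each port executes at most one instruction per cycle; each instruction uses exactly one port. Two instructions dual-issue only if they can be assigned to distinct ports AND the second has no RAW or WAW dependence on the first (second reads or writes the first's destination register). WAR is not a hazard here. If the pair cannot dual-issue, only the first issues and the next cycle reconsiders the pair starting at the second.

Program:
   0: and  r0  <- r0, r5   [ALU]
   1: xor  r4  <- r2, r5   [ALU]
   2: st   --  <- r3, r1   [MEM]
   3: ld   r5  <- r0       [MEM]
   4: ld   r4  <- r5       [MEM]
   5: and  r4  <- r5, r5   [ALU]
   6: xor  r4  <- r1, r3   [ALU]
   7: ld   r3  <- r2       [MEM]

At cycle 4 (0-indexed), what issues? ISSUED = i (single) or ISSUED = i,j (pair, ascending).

ISSUED = 5

[0] i0&i1  and+xor  -- pair
[1] i2  st  -- no-port MEM/MEM
[2] i3  ld  -- no-port MEM/MEM
[3] i4  ld  -- WAW r4
[4] i5  and  -- WAW r4
[5] i6&i7  xor+ld  -- pair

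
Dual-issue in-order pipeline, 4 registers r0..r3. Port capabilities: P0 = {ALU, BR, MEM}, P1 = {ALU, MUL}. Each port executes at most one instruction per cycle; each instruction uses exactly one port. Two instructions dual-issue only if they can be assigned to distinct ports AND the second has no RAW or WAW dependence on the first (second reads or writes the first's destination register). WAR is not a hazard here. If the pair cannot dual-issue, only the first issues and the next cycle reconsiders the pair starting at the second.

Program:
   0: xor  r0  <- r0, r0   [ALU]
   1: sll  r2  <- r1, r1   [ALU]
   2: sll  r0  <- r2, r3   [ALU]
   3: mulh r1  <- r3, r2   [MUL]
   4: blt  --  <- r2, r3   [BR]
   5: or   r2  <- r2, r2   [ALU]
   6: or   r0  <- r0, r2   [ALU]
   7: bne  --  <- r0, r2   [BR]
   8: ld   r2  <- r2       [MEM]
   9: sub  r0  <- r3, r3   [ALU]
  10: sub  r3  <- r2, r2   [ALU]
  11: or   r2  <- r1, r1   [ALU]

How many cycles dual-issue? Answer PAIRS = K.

PAIRS = 5

[0] i0&i1  xor;sll  -- pair
[1] i2&i3  sll;mulh  -- pair
[2] i4&i5  blt;or  -- pair
[3] i6  or  -- RAW r0
[4] i7  bne  -- no-port BR/MEM
[5] i8&i9  ld;sub  -- pair
[6] i10&i11  sub;or  -- pair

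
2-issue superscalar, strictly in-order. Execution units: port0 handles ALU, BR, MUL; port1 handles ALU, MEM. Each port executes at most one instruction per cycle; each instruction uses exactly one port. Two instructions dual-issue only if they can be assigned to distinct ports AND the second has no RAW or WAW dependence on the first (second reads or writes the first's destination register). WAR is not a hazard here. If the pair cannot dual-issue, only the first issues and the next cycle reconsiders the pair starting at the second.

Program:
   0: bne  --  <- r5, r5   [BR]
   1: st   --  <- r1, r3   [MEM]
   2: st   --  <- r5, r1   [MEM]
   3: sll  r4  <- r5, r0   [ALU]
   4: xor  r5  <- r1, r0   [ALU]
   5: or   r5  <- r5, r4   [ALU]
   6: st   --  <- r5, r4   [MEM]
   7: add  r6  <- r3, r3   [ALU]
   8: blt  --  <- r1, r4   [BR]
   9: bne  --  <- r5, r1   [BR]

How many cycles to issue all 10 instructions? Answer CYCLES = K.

CYCLES = 7

0. bne/st @i0&i1  | dual
1. st/sll @i2&i3  | dual
2. xor @i4  | RAW+WAW r5
3. or @i5  | RAW r5
4. st/add @i6&i7  | dual
5. blt @i8  | no-port BR/BR
6. bne @i9  | tail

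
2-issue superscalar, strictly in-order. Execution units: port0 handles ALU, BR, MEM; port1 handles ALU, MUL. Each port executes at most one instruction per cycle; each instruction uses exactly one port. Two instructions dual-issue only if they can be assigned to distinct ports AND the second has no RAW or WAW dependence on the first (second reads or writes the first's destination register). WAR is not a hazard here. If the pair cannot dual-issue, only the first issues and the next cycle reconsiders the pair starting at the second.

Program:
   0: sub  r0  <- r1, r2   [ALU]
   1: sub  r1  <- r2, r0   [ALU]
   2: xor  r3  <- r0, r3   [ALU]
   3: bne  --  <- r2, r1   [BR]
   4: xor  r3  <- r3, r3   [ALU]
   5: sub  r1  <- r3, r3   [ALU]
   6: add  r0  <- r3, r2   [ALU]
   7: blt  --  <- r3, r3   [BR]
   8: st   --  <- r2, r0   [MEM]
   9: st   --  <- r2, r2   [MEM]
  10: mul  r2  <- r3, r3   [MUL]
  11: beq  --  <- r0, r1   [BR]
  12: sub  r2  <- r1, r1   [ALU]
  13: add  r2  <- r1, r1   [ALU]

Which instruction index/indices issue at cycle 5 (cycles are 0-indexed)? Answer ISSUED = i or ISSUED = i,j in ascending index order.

ISSUED = 8

[0] i0  sub.ALU  -- RAW r0
[1] i1,i2  sub.ALU xor.ALU  -- dual
[2] i3,i4  bne.BR xor.ALU  -- dual
[3] i5,i6  sub.ALU add.ALU  -- dual
[4] i7  blt.BR  -- no-port BR/MEM
[5] i8  st.MEM  -- no-port MEM/MEM
[6] i9,i10  st.MEM mul.MUL  -- dual
[7] i11,i12  beq.BR sub.ALU  -- dual
[8] i13  add.ALU  -- tail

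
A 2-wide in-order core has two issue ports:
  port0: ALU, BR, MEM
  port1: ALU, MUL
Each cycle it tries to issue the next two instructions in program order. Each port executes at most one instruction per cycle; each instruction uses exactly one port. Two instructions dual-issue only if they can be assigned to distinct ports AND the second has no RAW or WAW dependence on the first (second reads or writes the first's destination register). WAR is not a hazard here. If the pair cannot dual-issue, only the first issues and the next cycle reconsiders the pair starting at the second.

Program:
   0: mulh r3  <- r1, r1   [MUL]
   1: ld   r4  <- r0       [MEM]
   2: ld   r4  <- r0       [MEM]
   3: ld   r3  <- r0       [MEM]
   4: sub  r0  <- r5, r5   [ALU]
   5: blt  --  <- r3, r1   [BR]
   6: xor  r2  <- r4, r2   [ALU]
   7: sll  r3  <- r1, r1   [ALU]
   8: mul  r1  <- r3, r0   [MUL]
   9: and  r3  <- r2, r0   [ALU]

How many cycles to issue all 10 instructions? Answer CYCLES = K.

t=0 i0+i1:mulh/ld ; 2-wide
t=1 i2:ld ; no-port MEM/MEM
t=2 i3+i4:ld/sub ; 2-wide
t=3 i5+i6:blt/xor ; 2-wide
t=4 i7:sll ; RAW r3
t=5 i8+i9:mul/and ; 2-wide

CYCLES = 6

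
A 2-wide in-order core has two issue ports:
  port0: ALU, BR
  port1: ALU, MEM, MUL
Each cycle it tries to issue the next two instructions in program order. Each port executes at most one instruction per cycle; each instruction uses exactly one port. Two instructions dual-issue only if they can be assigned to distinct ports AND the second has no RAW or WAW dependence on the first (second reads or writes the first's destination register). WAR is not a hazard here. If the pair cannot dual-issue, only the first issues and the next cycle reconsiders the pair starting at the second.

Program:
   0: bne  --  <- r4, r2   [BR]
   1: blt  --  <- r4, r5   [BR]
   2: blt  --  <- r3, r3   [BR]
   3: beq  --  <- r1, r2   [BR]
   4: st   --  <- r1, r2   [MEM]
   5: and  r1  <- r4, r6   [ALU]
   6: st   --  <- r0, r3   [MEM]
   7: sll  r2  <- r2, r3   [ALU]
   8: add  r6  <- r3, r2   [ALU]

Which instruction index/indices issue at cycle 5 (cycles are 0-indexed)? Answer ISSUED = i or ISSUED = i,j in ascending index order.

ISSUED = 7

#0 head=0: bne i0 no-port BR/BR
#1 head=1: blt i1 no-port BR/BR
#2 head=2: blt i2 no-port BR/BR
#3 head=3: beq st i3,i4 2-wide
#4 head=5: and st i5,i6 2-wide
#5 head=7: sll i7 RAW r2
#6 head=8: add i8 tail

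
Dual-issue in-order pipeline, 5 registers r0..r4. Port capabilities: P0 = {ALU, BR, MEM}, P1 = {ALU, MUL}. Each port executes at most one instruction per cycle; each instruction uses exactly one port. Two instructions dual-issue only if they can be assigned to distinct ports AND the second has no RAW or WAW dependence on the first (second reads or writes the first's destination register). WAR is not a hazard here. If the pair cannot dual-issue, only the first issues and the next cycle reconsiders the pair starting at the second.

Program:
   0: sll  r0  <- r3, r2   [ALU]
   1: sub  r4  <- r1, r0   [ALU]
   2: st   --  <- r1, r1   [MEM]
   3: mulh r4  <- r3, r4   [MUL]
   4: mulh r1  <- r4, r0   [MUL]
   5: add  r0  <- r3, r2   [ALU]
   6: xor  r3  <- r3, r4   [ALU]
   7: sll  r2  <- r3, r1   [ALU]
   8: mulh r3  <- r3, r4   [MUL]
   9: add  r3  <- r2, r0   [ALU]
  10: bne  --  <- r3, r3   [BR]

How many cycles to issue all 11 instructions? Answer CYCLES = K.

#0 head=0: sll.ALU i0 RAW r0
#1 head=1: sub.ALU st.MEM i1+i2 pair
#2 head=3: mulh.MUL i3 no-port MUL/MUL
#3 head=4: mulh.MUL add.ALU i4+i5 pair
#4 head=6: xor.ALU i6 RAW r3
#5 head=7: sll.ALU mulh.MUL i7+i8 pair
#6 head=9: add.ALU i9 RAW r3
#7 head=10: bne.BR i10 tail

CYCLES = 8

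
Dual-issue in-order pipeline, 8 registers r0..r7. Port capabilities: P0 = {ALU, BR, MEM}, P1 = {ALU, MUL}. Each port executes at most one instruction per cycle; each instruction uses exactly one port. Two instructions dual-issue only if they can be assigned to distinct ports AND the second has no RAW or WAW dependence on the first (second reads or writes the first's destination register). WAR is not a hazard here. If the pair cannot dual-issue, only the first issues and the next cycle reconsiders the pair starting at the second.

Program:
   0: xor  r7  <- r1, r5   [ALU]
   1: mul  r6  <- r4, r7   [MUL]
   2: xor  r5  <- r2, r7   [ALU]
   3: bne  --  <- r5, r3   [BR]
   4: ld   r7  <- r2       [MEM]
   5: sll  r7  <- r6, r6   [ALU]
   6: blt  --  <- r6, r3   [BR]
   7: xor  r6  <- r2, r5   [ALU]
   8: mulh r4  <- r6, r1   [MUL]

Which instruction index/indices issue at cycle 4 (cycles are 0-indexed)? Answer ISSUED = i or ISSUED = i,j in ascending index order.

[0] i0  xor  -- RAW r7
[1] i1/i2  mul xor  -- 2-wide
[2] i3  bne  -- no-port BR/MEM
[3] i4  ld  -- WAW r7
[4] i5/i6  sll blt  -- 2-wide
[5] i7  xor  -- RAW r6
[6] i8  mulh  -- tail

ISSUED = 5,6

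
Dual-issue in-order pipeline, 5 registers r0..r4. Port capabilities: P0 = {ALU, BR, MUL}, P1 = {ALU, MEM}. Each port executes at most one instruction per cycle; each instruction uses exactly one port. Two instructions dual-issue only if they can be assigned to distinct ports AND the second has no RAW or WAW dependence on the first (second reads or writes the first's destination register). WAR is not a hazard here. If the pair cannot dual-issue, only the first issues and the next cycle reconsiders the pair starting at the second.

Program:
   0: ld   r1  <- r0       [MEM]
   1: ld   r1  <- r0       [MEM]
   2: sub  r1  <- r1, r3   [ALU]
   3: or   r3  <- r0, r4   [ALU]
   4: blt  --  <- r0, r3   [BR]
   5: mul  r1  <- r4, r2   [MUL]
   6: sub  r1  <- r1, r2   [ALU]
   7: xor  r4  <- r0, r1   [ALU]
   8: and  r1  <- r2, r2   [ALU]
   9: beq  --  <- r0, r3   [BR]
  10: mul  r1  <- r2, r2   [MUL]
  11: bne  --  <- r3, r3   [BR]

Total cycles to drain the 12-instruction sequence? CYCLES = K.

CYCLES = 10

#0 head=0: ld.MEM i0 no-port MEM/MEM
#1 head=1: ld.MEM i1 RAW+WAW r1
#2 head=2: sub.ALU/or.ALU i2/i3 dual
#3 head=4: blt.BR i4 no-port BR/MUL
#4 head=5: mul.MUL i5 RAW+WAW r1
#5 head=6: sub.ALU i6 RAW r1
#6 head=7: xor.ALU/and.ALU i7/i8 dual
#7 head=9: beq.BR i9 no-port BR/MUL
#8 head=10: mul.MUL i10 no-port MUL/BR
#9 head=11: bne.BR i11 tail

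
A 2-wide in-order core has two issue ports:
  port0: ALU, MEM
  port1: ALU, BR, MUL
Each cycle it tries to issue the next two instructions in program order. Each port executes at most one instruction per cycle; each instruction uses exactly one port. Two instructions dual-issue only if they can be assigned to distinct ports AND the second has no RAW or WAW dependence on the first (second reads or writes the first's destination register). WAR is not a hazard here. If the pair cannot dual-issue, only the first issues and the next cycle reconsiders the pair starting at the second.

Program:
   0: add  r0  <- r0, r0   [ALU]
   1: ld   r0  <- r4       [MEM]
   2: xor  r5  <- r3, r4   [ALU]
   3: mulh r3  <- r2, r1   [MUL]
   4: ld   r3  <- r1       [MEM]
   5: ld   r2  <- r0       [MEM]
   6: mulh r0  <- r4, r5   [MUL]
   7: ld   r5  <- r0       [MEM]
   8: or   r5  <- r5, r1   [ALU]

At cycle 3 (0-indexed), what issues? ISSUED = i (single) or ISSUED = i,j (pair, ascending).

[0] i0  add.ALU  -- WAW r0
[1] i1,i2  ld.MEM/xor.ALU  -- 2-wide
[2] i3  mulh.MUL  -- WAW r3
[3] i4  ld.MEM  -- no-port MEM/MEM
[4] i5,i6  ld.MEM/mulh.MUL  -- 2-wide
[5] i7  ld.MEM  -- RAW+WAW r5
[6] i8  or.ALU  -- tail

ISSUED = 4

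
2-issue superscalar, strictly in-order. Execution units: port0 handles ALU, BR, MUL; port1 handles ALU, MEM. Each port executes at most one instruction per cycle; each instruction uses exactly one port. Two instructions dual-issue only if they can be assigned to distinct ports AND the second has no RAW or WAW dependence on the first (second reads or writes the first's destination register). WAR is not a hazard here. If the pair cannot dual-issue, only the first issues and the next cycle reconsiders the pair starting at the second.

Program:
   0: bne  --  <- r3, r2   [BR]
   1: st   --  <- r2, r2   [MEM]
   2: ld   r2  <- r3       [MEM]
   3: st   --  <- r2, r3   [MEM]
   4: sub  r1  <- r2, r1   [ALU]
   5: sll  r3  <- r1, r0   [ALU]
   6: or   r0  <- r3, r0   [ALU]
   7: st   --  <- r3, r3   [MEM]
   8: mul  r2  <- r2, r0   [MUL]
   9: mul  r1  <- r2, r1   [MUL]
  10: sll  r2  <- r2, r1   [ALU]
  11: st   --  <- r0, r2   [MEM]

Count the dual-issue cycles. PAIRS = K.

t=0 i0/i1:bne st ; 2-wide
t=1 i2:ld ; no-port MEM/MEM
t=2 i3/i4:st sub ; 2-wide
t=3 i5:sll ; RAW r3
t=4 i6/i7:or st ; 2-wide
t=5 i8:mul ; no-port MUL/MUL
t=6 i9:mul ; RAW r1
t=7 i10:sll ; RAW r2
t=8 i11:st ; tail

PAIRS = 3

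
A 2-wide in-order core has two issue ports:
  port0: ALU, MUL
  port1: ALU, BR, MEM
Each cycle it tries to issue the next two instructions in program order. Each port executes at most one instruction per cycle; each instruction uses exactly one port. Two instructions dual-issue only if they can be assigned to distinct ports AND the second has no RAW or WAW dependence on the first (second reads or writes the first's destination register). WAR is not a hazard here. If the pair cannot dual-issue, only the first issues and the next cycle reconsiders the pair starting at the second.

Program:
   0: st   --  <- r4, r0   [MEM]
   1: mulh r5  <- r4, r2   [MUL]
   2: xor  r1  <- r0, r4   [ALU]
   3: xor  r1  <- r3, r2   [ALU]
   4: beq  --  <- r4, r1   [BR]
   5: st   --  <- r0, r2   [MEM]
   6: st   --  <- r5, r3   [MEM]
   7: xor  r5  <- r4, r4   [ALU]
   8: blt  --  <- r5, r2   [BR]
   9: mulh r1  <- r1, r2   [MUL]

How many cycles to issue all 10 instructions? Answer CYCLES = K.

CYCLES = 7

[0] i0&i1  st+mulh  -- pair
[1] i2  xor  -- WAW r1
[2] i3  xor  -- RAW r1
[3] i4  beq  -- no-port BR/MEM
[4] i5  st  -- no-port MEM/MEM
[5] i6&i7  st+xor  -- pair
[6] i8&i9  blt+mulh  -- pair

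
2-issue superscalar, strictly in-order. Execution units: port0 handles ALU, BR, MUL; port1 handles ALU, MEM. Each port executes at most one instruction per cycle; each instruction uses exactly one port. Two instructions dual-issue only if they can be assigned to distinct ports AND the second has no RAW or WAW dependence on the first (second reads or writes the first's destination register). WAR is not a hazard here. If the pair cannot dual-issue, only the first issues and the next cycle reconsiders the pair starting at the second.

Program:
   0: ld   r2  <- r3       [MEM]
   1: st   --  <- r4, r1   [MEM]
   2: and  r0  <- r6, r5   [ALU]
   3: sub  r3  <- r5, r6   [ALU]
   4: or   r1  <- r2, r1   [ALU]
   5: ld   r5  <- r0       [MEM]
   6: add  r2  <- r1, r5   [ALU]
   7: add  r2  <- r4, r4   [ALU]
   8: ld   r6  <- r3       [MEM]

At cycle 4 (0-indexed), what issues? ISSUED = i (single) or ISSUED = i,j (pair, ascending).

ISSUED = 6

#0 head=0: ld.MEM i0 no-port MEM/MEM
#1 head=1: st.MEM;and.ALU i1+i2 dual
#2 head=3: sub.ALU;or.ALU i3+i4 dual
#3 head=5: ld.MEM i5 RAW r5
#4 head=6: add.ALU i6 WAW r2
#5 head=7: add.ALU;ld.MEM i7+i8 dual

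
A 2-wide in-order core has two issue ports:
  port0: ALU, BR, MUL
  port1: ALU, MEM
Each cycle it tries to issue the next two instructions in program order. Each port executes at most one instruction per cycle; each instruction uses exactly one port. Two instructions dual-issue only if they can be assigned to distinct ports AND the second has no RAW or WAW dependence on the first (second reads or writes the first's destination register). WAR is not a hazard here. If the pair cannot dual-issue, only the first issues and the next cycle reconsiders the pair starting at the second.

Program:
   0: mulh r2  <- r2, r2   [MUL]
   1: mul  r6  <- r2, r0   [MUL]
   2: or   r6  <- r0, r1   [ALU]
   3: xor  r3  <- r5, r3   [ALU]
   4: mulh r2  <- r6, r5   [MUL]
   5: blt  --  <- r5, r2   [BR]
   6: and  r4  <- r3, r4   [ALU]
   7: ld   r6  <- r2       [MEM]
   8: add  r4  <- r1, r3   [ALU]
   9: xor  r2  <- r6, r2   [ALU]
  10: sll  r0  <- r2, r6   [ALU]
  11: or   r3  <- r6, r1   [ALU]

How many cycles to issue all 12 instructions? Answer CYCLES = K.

CYCLES = 8

#0 head=0: mulh.MUL i0 no-port MUL/MUL
#1 head=1: mul.MUL i1 WAW r6
#2 head=2: or.ALU/xor.ALU i2+i3 pair
#3 head=4: mulh.MUL i4 no-port MUL/BR
#4 head=5: blt.BR/and.ALU i5+i6 pair
#5 head=7: ld.MEM/add.ALU i7+i8 pair
#6 head=9: xor.ALU i9 RAW r2
#7 head=10: sll.ALU/or.ALU i10+i11 pair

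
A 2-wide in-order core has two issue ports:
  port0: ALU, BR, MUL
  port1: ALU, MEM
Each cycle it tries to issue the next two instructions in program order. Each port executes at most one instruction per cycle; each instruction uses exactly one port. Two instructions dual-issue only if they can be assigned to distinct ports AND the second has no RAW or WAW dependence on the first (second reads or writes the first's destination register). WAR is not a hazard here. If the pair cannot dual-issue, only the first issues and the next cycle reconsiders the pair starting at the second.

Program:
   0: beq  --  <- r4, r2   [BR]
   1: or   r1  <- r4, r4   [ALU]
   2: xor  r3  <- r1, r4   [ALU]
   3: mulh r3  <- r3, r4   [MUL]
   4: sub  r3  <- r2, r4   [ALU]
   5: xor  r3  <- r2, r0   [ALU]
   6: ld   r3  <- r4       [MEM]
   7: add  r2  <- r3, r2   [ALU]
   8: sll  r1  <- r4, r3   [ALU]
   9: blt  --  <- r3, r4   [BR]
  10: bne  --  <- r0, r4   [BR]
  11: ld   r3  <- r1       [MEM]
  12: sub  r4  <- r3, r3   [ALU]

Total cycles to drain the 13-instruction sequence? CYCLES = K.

0. beq/or @i0&i1  | dual
1. xor @i2  | RAW+WAW r3
2. mulh @i3  | WAW r3
3. sub @i4  | WAW r3
4. xor @i5  | WAW r3
5. ld @i6  | RAW r3
6. add/sll @i7&i8  | dual
7. blt @i9  | no-port BR/BR
8. bne/ld @i10&i11  | dual
9. sub @i12  | tail

CYCLES = 10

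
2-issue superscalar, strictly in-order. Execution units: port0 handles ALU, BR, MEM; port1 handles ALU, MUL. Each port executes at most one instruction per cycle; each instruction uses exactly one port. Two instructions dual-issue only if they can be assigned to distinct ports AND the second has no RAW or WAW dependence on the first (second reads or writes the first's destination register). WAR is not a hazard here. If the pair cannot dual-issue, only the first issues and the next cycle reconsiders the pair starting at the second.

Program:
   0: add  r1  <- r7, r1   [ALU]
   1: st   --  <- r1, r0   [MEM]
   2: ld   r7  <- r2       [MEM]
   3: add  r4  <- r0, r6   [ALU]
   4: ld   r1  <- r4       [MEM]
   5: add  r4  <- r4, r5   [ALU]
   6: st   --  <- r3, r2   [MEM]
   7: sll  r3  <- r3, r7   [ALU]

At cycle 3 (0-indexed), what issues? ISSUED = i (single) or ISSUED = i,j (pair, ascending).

ISSUED = 4,5

#0 head=0: add.ALU i0 RAW r1
#1 head=1: st.MEM i1 no-port MEM/MEM
#2 head=2: ld.MEM;add.ALU i2&i3 dual
#3 head=4: ld.MEM;add.ALU i4&i5 dual
#4 head=6: st.MEM;sll.ALU i6&i7 dual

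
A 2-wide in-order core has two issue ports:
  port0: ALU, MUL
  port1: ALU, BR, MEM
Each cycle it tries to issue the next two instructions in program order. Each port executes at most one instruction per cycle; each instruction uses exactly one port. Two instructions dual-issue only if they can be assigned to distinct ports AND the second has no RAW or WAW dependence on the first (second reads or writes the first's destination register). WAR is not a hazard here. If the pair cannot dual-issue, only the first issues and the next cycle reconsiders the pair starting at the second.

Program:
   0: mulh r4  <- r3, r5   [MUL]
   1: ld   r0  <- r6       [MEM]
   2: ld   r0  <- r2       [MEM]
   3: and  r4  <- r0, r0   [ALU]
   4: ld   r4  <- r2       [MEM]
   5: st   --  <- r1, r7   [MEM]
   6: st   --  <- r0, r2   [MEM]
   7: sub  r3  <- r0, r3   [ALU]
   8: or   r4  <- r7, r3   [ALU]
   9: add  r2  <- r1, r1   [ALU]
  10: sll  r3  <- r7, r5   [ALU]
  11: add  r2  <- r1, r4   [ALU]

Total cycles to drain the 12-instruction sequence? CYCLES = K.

CYCLES = 8

t=0 i0,i1:mulh.MUL ld.MEM ; dual
t=1 i2:ld.MEM ; RAW r0
t=2 i3:and.ALU ; WAW r4
t=3 i4:ld.MEM ; no-port MEM/MEM
t=4 i5:st.MEM ; no-port MEM/MEM
t=5 i6,i7:st.MEM sub.ALU ; dual
t=6 i8,i9:or.ALU add.ALU ; dual
t=7 i10,i11:sll.ALU add.ALU ; dual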